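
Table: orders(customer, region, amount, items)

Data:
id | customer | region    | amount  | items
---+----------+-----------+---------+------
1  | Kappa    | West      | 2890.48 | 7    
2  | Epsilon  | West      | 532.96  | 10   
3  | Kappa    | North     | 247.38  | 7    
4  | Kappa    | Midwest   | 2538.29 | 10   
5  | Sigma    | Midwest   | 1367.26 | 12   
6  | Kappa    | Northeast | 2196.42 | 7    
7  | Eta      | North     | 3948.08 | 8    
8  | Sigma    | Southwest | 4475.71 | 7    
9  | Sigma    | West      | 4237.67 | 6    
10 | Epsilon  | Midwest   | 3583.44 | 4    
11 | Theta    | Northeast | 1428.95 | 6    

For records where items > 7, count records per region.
SELECT region, COUNT(*)
FROM orders
WHERE items > 7
GROUP BY region

Note: WHERE filters rows before grouping.

Result:
  Midwest: 2
  North: 1
  West: 1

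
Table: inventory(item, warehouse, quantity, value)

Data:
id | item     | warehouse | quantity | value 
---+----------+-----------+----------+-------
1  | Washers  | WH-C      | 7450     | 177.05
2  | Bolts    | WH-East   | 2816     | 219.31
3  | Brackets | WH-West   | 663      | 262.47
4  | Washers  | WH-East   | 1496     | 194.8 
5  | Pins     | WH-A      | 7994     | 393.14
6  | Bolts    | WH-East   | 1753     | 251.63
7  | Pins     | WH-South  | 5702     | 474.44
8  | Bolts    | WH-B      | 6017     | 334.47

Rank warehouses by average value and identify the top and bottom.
SELECT warehouse, AVG(value)
FROM inventory
GROUP BY warehouse
ORDER BY AVG(value)

All groups:
  WH-C: 177.05
  WH-East: 221.91
  WH-West: 262.47
  WH-B: 334.47
  WH-A: 393.14
  WH-South: 474.44

Highest: WH-South (474.44)
Lowest: WH-C (177.05)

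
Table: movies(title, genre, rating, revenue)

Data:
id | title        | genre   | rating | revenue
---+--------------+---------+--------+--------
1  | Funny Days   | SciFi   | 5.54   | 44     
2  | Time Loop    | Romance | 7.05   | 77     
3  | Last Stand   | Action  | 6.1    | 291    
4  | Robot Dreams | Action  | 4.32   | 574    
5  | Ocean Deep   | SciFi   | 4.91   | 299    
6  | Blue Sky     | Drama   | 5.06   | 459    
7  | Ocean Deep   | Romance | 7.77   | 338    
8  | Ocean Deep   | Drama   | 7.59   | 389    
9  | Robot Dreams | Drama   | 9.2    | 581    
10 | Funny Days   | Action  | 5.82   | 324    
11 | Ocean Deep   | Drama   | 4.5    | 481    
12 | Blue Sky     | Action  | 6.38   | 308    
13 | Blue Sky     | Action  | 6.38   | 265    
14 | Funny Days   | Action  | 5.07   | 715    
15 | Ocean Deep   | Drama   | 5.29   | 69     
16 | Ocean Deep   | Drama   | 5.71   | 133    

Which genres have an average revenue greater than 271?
SELECT genre, AVG(revenue)
FROM movies
GROUP BY genre
HAVING AVG(revenue) > 271

Result:
  Action: avg=412.83
  Drama: avg=352.00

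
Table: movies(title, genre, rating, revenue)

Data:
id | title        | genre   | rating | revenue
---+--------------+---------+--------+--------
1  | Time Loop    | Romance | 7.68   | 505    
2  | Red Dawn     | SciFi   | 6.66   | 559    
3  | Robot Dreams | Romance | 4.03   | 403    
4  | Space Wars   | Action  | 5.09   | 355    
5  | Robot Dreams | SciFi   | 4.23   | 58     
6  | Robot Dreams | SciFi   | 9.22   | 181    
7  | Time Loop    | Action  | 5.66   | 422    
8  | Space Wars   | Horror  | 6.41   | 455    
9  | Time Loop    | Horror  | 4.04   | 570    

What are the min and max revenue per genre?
SELECT genre, MIN(revenue), MAX(revenue)
FROM movies
GROUP BY genre

Result:
  Action: min=355, max=422
  Horror: min=455, max=570
  Romance: min=403, max=505
  SciFi: min=58, max=559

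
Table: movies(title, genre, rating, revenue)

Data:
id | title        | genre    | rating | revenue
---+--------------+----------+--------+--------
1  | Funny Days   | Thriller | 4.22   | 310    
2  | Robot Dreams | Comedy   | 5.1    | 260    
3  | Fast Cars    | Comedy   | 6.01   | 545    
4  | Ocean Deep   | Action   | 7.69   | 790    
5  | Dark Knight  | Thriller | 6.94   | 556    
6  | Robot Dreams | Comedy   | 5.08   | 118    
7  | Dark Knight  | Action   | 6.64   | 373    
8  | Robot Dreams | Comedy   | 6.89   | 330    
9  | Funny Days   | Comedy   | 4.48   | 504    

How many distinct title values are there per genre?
SELECT genre, COUNT(DISTINCT title)
FROM movies
GROUP BY genre

Result:
  Action: 2 distinct
  Comedy: 3 distinct
  Thriller: 2 distinct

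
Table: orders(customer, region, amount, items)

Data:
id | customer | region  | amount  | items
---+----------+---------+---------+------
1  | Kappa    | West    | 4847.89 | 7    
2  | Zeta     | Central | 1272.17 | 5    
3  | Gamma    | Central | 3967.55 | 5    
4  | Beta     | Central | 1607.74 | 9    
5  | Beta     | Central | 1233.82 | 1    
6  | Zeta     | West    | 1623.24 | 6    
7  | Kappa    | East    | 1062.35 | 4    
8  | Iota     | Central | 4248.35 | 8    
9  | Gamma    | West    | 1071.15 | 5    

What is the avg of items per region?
SELECT region, AVG(items) as result
FROM orders
GROUP BY region

Result:
  Central: 5.60
  East: 4.00
  West: 6.00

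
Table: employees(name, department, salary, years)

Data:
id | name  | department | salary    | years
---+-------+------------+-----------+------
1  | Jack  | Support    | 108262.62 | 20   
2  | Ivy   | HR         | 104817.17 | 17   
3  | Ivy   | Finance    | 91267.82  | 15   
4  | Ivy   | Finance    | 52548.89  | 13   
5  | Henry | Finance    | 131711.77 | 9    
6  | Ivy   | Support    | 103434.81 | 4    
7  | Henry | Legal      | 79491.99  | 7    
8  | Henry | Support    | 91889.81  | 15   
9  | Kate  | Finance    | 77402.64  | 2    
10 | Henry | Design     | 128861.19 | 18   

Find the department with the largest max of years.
SELECT department, MAX(years) as val
FROM employees
GROUP BY department
ORDER BY val DESC
LIMIT 1

Result: Support with max(years) = 20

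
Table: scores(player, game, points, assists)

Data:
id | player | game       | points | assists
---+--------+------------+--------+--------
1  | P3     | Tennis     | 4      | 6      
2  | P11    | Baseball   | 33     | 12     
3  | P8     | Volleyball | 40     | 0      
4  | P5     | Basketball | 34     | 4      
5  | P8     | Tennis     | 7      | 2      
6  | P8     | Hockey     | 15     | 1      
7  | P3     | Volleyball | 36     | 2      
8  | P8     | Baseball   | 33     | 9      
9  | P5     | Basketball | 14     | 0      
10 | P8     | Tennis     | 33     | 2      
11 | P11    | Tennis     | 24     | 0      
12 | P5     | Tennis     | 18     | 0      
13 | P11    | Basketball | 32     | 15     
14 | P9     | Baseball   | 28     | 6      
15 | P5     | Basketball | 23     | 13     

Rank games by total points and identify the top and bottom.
SELECT game, SUM(points)
FROM scores
GROUP BY game
ORDER BY SUM(points)

All groups:
  Hockey: 15
  Volleyball: 76
  Tennis: 86
  Baseball: 94
  Basketball: 103

Highest: Basketball (103)
Lowest: Hockey (15)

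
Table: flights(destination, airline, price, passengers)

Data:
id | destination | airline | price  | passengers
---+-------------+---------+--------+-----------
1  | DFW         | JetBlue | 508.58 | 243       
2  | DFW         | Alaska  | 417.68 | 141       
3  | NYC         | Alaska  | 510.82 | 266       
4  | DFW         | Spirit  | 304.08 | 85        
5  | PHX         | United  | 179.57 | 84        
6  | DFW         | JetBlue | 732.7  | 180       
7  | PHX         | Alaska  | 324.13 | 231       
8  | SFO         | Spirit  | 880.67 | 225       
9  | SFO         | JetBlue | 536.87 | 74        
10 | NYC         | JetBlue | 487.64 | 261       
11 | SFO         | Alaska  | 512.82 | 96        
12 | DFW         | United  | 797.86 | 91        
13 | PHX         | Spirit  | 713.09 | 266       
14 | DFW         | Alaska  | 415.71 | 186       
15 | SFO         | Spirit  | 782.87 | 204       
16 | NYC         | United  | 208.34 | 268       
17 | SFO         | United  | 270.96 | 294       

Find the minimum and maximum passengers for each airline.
SELECT airline, MIN(passengers), MAX(passengers)
FROM flights
GROUP BY airline

Result:
  Alaska: min=96, max=266
  JetBlue: min=74, max=261
  Spirit: min=85, max=266
  United: min=84, max=294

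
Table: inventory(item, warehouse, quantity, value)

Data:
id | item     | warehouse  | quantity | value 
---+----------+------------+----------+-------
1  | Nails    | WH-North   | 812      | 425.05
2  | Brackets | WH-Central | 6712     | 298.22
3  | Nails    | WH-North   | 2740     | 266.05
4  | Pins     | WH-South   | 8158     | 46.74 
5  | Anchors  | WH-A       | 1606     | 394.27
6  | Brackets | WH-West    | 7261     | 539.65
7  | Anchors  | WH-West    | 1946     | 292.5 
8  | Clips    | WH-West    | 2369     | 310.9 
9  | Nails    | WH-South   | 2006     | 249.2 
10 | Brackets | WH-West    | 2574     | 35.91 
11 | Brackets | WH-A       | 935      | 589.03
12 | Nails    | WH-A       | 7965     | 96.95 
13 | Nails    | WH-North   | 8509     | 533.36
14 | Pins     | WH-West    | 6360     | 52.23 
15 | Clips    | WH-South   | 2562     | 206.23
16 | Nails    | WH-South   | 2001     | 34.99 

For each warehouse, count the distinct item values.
SELECT warehouse, COUNT(DISTINCT item)
FROM inventory
GROUP BY warehouse

Result:
  WH-A: 3 distinct
  WH-Central: 1 distinct
  WH-North: 1 distinct
  WH-South: 3 distinct
  WH-West: 4 distinct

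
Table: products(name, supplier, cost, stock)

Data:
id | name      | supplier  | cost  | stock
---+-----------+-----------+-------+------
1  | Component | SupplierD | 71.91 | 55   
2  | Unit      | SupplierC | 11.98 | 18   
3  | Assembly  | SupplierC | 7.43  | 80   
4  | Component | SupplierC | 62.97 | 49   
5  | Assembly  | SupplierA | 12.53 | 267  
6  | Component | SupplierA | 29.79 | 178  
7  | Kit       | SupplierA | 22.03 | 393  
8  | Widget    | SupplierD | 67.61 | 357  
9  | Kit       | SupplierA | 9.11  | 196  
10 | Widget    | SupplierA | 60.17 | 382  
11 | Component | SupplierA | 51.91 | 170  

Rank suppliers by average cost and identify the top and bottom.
SELECT supplier, AVG(cost)
FROM products
GROUP BY supplier
ORDER BY AVG(cost)

All groups:
  SupplierC: 27.46
  SupplierA: 30.92
  SupplierD: 69.76

Highest: SupplierD (69.76)
Lowest: SupplierC (27.46)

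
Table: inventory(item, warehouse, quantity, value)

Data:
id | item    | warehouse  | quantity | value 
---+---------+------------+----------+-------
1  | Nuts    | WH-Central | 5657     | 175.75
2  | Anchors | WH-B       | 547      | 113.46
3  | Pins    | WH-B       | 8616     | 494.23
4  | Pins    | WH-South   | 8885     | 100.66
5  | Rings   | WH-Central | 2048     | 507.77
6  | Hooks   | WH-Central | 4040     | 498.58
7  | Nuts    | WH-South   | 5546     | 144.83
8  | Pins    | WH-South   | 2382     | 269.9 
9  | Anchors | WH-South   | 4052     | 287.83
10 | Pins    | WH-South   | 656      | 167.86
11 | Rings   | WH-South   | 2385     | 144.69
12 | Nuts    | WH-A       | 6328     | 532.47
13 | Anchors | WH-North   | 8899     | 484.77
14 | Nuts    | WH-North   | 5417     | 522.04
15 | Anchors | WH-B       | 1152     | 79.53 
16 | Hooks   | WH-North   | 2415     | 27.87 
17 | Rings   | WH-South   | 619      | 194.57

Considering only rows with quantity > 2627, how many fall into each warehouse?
SELECT warehouse, COUNT(*)
FROM inventory
WHERE quantity > 2627
GROUP BY warehouse

Note: WHERE filters rows before grouping.

Result:
  WH-A: 1
  WH-B: 1
  WH-Central: 2
  WH-North: 2
  WH-South: 3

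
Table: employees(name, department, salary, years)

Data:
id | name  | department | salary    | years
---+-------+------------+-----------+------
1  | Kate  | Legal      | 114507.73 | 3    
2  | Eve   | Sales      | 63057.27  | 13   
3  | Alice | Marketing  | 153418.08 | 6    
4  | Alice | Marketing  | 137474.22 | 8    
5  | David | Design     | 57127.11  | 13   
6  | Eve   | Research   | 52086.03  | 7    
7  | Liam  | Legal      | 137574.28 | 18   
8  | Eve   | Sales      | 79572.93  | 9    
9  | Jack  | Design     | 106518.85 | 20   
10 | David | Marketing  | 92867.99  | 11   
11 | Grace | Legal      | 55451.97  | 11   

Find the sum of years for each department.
SELECT department, SUM(years) as result
FROM employees
GROUP BY department

Result:
  Design: 33
  Legal: 32
  Marketing: 25
  Research: 7
  Sales: 22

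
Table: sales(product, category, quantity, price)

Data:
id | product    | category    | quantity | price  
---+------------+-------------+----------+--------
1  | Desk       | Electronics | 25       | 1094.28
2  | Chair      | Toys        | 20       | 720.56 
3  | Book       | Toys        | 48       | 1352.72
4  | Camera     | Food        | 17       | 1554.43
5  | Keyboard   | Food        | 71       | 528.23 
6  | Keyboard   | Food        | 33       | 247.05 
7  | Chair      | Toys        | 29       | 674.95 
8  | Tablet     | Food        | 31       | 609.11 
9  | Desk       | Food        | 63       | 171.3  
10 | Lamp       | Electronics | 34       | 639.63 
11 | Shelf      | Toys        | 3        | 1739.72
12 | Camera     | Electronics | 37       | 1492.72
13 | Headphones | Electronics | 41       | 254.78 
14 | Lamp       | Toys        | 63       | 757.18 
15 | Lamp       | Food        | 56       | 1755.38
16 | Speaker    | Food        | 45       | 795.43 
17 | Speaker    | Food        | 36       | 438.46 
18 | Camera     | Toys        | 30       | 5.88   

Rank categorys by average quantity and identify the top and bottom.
SELECT category, AVG(quantity)
FROM sales
GROUP BY category
ORDER BY AVG(quantity)

All groups:
  Toys: 32.17
  Electronics: 34.25
  Food: 44.00

Highest: Food (44.00)
Lowest: Toys (32.17)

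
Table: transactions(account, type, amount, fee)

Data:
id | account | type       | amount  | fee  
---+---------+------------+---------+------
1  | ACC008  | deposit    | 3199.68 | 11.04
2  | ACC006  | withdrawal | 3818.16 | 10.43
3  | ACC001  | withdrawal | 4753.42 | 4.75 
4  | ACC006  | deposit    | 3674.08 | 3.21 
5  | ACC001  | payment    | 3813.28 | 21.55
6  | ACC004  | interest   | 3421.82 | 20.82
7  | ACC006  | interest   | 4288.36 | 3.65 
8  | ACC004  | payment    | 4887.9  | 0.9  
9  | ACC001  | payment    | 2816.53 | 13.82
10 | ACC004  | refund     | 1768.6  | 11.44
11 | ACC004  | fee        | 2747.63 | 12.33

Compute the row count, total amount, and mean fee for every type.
SELECT type,
       COUNT(*) as cnt,
       SUM(amount) as total_amount,
       AVG(fee) as avg_fee
FROM transactions
GROUP BY type

Result:
  deposit: 2 records, 6873.76 total amount, 7.13 avg fee
  fee: 1 records, 2747.63 total amount, 12.33 avg fee
  interest: 2 records, 7710.18 total amount, 12.24 avg fee
  payment: 3 records, 11517.71 total amount, 12.09 avg fee
  refund: 1 records, 1768.60 total amount, 11.44 avg fee
  withdrawal: 2 records, 8571.58 total amount, 7.59 avg fee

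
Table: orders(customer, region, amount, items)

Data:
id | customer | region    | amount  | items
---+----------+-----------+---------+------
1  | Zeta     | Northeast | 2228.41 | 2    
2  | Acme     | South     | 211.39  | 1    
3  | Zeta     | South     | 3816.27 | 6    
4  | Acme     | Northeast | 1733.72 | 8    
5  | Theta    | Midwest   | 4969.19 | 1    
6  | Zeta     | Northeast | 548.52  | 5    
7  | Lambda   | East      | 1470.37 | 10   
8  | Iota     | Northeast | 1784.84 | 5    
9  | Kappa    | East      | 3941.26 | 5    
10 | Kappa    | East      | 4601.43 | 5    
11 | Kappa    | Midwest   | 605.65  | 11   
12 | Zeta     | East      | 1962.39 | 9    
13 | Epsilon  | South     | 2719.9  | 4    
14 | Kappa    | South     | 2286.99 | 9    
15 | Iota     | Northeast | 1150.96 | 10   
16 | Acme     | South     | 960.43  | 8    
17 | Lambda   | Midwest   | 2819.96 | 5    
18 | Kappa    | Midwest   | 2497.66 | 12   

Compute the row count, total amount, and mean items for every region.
SELECT region,
       COUNT(*) as cnt,
       SUM(amount) as total_amount,
       AVG(items) as avg_items
FROM orders
GROUP BY region

Result:
  East: 4 records, 11975.45 total amount, 7.25 avg items
  Midwest: 4 records, 10892.46 total amount, 7.25 avg items
  Northeast: 5 records, 7446.45 total amount, 6.00 avg items
  South: 5 records, 9994.98 total amount, 5.60 avg items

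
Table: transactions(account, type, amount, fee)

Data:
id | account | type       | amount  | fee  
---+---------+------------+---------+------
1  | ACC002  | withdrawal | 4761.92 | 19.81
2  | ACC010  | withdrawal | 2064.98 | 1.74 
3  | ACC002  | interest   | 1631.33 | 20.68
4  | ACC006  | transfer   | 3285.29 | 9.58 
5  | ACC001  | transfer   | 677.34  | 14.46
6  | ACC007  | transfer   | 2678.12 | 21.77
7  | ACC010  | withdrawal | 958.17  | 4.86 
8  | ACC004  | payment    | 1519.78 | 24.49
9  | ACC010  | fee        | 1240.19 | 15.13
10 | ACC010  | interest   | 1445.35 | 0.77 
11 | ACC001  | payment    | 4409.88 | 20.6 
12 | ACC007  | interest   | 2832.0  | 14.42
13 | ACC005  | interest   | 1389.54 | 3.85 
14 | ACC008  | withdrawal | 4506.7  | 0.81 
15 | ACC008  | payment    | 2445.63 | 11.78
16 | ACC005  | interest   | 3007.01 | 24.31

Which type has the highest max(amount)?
SELECT type, MAX(amount) as val
FROM transactions
GROUP BY type
ORDER BY val DESC
LIMIT 1

Result: withdrawal with max(amount) = 4761.92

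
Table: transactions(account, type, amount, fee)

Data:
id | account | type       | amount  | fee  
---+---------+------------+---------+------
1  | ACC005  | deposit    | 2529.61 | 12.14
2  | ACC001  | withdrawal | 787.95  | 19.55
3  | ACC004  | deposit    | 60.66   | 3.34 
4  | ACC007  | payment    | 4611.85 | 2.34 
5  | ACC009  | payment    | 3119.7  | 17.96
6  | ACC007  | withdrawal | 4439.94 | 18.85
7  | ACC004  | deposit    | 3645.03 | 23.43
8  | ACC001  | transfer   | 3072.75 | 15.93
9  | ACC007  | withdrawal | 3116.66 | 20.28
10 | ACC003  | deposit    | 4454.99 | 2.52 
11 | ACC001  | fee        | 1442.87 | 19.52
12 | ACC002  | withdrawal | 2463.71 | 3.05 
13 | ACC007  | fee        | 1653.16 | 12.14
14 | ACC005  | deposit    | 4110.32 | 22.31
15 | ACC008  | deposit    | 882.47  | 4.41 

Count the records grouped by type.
SELECT type, COUNT(*) as count
FROM transactions
GROUP BY type

Result:
  deposit: 6
  fee: 2
  payment: 2
  transfer: 1
  withdrawal: 4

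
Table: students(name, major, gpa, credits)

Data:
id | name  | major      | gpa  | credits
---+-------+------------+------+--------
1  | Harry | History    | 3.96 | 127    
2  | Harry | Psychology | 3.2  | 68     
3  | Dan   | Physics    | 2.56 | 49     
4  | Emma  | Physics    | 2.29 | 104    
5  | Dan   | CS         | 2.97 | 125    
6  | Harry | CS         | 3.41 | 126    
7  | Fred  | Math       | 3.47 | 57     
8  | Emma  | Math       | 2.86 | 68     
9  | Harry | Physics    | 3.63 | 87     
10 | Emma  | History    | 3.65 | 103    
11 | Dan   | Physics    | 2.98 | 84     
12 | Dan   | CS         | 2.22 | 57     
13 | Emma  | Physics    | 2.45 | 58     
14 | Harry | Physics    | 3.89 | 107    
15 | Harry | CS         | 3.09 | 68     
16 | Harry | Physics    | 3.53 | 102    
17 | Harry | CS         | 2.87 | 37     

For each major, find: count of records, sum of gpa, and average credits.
SELECT major,
       COUNT(*) as cnt,
       SUM(gpa) as total_gpa,
       AVG(credits) as avg_credits
FROM students
GROUP BY major

Result:
  CS: 5 records, 14.56 total gpa, 82.60 avg credits
  History: 2 records, 7.61 total gpa, 115.00 avg credits
  Math: 2 records, 6.33 total gpa, 62.50 avg credits
  Physics: 7 records, 21.33 total gpa, 84.43 avg credits
  Psychology: 1 records, 3.20 total gpa, 68.00 avg credits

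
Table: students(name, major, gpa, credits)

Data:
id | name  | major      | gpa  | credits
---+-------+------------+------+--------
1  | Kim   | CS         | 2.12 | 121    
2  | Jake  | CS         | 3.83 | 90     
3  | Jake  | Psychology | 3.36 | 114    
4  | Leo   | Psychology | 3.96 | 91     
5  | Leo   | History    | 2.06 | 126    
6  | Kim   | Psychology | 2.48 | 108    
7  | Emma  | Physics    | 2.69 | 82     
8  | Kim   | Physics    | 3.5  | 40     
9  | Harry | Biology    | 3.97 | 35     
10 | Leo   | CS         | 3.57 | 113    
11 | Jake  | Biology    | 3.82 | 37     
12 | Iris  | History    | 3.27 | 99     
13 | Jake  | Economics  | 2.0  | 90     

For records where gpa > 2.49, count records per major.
SELECT major, COUNT(*)
FROM students
WHERE gpa > 2.49
GROUP BY major

Note: WHERE filters rows before grouping.

Result:
  Biology: 2
  CS: 2
  History: 1
  Physics: 2
  Psychology: 2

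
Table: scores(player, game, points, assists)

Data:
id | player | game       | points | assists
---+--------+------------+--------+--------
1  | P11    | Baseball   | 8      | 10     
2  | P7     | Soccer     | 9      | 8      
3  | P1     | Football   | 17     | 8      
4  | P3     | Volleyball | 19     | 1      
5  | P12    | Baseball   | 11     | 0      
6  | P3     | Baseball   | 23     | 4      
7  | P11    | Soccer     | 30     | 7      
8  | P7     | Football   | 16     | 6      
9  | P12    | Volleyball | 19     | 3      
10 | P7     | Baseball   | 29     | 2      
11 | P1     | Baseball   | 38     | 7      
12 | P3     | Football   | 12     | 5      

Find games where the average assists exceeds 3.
SELECT game, AVG(assists)
FROM scores
GROUP BY game
HAVING AVG(assists) > 3

Result:
  Baseball: avg=4.60
  Football: avg=6.33
  Soccer: avg=7.50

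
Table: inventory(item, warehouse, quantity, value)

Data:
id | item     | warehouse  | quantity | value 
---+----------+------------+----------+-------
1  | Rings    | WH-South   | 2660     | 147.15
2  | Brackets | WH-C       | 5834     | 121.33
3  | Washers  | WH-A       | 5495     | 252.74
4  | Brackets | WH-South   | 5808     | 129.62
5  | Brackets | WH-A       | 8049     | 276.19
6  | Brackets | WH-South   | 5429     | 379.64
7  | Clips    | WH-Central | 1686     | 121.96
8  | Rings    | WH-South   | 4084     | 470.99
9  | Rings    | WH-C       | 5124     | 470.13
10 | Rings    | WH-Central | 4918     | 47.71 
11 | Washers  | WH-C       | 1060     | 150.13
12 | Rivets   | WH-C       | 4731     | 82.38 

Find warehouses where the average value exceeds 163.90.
SELECT warehouse, AVG(value)
FROM inventory
GROUP BY warehouse
HAVING AVG(value) > 163.90

Result:
  WH-A: avg=264.47
  WH-C: avg=205.99
  WH-South: avg=281.85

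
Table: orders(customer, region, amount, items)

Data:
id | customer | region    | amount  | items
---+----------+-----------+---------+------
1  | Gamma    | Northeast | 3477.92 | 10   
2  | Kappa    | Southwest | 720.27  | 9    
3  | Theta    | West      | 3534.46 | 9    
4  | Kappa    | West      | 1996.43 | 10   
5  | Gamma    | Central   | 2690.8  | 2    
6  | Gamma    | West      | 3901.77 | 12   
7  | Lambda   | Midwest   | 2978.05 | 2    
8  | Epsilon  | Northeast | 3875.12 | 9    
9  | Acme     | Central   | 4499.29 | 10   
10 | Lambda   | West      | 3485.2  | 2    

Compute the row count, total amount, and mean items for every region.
SELECT region,
       COUNT(*) as cnt,
       SUM(amount) as total_amount,
       AVG(items) as avg_items
FROM orders
GROUP BY region

Result:
  Central: 2 records, 7190.09 total amount, 6.00 avg items
  Midwest: 1 records, 2978.05 total amount, 2.00 avg items
  Northeast: 2 records, 7353.04 total amount, 9.50 avg items
  Southwest: 1 records, 720.27 total amount, 9.00 avg items
  West: 4 records, 12917.86 total amount, 8.25 avg items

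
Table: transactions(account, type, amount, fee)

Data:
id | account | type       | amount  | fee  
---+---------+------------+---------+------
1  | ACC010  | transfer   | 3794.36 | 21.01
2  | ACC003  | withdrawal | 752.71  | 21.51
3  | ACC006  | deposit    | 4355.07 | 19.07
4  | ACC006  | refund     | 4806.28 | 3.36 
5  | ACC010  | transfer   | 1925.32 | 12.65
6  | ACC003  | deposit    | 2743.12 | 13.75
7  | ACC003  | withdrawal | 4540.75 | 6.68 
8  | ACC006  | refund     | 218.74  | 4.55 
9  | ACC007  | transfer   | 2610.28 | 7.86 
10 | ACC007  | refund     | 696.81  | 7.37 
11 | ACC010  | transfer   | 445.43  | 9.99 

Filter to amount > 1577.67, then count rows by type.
SELECT type, COUNT(*)
FROM transactions
WHERE amount > 1577.67
GROUP BY type

Note: WHERE filters rows before grouping.

Result:
  deposit: 2
  refund: 1
  transfer: 3
  withdrawal: 1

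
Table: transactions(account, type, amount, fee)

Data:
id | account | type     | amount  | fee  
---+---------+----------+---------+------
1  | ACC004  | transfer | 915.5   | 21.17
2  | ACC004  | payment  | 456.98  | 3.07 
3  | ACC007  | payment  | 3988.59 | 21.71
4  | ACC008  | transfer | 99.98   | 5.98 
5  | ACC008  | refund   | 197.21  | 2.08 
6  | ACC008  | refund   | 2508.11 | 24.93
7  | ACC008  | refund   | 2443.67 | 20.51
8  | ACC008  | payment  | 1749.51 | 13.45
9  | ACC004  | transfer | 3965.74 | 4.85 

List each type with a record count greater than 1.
SELECT type, COUNT(*) as cnt
FROM transactions
GROUP BY type
HAVING COUNT(*) > 1

Result:
  payment: 3
  refund: 3
  transfer: 3

Note: HAVING filters groups after aggregation, WHERE filters rows before.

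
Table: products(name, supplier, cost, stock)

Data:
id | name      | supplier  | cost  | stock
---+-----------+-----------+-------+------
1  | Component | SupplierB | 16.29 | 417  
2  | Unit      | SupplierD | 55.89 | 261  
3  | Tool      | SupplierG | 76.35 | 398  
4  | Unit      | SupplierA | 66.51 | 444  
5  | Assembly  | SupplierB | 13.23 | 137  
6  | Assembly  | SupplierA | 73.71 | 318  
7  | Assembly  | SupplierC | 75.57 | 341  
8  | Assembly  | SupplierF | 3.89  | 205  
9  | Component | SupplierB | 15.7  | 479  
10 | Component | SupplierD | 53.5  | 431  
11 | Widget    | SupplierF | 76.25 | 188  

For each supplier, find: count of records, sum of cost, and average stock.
SELECT supplier,
       COUNT(*) as cnt,
       SUM(cost) as total_cost,
       AVG(stock) as avg_stock
FROM products
GROUP BY supplier

Result:
  SupplierA: 2 records, 140.22 total cost, 381.00 avg stock
  SupplierB: 3 records, 45.22 total cost, 344.33 avg stock
  SupplierC: 1 records, 75.57 total cost, 341.00 avg stock
  SupplierD: 2 records, 109.39 total cost, 346.00 avg stock
  SupplierF: 2 records, 80.14 total cost, 196.50 avg stock
  SupplierG: 1 records, 76.35 total cost, 398.00 avg stock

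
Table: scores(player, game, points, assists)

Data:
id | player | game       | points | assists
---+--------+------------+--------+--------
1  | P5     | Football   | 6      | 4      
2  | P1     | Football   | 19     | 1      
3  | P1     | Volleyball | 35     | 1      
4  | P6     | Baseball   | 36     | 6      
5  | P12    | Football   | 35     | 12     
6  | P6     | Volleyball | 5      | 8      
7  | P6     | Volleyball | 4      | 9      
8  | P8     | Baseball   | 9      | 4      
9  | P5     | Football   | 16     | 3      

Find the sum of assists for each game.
SELECT game, SUM(assists) as result
FROM scores
GROUP BY game

Result:
  Baseball: 10
  Football: 20
  Volleyball: 18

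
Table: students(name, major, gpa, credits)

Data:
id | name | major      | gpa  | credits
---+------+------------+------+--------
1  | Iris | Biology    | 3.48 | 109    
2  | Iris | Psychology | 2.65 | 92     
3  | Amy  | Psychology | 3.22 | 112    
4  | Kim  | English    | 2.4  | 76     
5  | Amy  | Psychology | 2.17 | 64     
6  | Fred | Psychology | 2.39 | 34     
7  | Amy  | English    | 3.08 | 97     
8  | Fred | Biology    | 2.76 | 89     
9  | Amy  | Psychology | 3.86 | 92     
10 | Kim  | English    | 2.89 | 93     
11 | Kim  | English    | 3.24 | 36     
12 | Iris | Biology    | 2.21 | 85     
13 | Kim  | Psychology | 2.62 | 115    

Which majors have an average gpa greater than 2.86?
SELECT major, AVG(gpa)
FROM students
GROUP BY major
HAVING AVG(gpa) > 2.86

Result:
  English: avg=2.90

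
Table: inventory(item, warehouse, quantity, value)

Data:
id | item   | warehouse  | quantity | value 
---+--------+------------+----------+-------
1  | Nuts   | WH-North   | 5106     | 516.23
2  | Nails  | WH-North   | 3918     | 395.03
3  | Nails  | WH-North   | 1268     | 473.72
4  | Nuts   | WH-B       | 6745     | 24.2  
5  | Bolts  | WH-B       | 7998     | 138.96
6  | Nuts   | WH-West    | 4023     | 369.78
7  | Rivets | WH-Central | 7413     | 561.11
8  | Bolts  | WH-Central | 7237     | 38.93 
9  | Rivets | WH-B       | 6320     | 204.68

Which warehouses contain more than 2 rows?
SELECT warehouse, COUNT(*) as cnt
FROM inventory
GROUP BY warehouse
HAVING COUNT(*) > 2

Result:
  WH-B: 3
  WH-North: 3

Note: HAVING filters groups after aggregation, WHERE filters rows before.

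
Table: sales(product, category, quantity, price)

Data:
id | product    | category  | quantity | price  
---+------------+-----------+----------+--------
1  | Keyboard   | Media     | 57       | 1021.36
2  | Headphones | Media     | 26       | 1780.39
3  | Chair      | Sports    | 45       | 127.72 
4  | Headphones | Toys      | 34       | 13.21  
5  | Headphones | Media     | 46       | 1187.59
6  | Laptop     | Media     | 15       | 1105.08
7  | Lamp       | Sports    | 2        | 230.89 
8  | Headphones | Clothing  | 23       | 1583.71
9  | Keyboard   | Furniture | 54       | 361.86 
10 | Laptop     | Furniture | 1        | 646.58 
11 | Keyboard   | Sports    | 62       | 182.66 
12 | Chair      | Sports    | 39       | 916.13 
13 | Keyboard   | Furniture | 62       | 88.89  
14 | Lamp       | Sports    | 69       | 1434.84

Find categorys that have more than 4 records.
SELECT category, COUNT(*) as cnt
FROM sales
GROUP BY category
HAVING COUNT(*) > 4

Result:
  Sports: 5

Note: HAVING filters groups after aggregation, WHERE filters rows before.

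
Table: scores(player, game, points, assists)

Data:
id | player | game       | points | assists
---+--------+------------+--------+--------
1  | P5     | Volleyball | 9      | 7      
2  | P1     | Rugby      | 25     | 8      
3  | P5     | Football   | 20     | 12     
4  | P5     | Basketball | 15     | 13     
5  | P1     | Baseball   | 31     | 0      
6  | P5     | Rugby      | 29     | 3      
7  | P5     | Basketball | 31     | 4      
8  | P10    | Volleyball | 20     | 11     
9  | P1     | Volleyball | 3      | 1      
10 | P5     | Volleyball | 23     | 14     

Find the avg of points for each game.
SELECT game, AVG(points) as result
FROM scores
GROUP BY game

Result:
  Baseball: 31.00
  Basketball: 23.00
  Football: 20.00
  Rugby: 27.00
  Volleyball: 13.75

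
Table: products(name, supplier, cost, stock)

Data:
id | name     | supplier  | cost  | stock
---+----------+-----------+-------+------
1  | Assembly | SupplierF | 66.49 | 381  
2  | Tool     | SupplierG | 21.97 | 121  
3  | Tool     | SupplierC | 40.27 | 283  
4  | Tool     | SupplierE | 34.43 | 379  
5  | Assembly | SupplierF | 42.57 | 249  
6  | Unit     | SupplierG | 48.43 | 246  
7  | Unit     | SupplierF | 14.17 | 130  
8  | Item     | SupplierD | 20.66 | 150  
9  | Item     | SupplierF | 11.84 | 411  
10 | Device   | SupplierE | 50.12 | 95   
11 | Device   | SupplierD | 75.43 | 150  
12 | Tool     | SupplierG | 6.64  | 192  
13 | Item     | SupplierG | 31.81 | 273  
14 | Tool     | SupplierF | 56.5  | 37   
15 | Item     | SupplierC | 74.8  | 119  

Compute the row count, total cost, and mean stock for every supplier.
SELECT supplier,
       COUNT(*) as cnt,
       SUM(cost) as total_cost,
       AVG(stock) as avg_stock
FROM products
GROUP BY supplier

Result:
  SupplierC: 2 records, 115.07 total cost, 201.00 avg stock
  SupplierD: 2 records, 96.09 total cost, 150.00 avg stock
  SupplierE: 2 records, 84.55 total cost, 237.00 avg stock
  SupplierF: 5 records, 191.57 total cost, 241.60 avg stock
  SupplierG: 4 records, 108.85 total cost, 208.00 avg stock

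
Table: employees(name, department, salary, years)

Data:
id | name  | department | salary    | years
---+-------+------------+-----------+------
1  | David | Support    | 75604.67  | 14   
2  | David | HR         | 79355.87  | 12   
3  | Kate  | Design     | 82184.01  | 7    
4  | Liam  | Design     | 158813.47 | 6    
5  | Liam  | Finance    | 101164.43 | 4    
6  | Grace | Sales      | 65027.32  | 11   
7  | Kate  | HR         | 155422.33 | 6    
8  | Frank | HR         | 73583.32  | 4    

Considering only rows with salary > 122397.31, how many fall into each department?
SELECT department, COUNT(*)
FROM employees
WHERE salary > 122397.31
GROUP BY department

Note: WHERE filters rows before grouping.

Result:
  Design: 1
  HR: 1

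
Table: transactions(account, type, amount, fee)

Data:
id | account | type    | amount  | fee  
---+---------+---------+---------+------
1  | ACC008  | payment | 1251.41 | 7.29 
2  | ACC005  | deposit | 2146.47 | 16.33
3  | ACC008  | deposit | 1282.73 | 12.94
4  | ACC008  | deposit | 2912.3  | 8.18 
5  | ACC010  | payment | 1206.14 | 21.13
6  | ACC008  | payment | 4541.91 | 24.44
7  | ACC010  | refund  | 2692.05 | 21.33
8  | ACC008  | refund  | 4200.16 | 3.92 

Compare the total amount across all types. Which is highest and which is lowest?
SELECT type, SUM(amount)
FROM transactions
GROUP BY type
ORDER BY SUM(amount)

All groups:
  deposit: 6341.50
  refund: 6892.21
  payment: 6999.46

Highest: payment (6999.46)
Lowest: deposit (6341.50)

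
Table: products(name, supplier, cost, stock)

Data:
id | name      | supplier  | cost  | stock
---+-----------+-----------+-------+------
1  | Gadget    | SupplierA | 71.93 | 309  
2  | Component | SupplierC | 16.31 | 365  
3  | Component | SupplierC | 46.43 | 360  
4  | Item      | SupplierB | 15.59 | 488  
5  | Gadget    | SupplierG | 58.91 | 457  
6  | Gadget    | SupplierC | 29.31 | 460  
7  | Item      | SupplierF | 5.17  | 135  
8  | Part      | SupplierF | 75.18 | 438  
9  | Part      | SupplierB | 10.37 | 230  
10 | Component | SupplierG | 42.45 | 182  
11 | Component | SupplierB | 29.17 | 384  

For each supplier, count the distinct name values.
SELECT supplier, COUNT(DISTINCT name)
FROM products
GROUP BY supplier

Result:
  SupplierA: 1 distinct
  SupplierB: 3 distinct
  SupplierC: 2 distinct
  SupplierF: 2 distinct
  SupplierG: 2 distinct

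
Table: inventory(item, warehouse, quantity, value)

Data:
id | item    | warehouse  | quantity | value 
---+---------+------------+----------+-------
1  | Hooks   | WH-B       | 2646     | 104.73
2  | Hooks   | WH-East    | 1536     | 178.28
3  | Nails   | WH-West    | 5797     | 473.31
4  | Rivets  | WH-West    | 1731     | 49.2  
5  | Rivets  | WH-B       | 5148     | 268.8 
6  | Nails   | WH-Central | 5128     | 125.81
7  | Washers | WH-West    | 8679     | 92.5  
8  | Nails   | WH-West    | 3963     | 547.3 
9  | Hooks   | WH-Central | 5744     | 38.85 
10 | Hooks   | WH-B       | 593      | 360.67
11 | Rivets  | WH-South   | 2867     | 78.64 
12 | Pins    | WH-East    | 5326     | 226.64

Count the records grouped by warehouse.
SELECT warehouse, COUNT(*) as count
FROM inventory
GROUP BY warehouse

Result:
  WH-B: 3
  WH-Central: 2
  WH-East: 2
  WH-South: 1
  WH-West: 4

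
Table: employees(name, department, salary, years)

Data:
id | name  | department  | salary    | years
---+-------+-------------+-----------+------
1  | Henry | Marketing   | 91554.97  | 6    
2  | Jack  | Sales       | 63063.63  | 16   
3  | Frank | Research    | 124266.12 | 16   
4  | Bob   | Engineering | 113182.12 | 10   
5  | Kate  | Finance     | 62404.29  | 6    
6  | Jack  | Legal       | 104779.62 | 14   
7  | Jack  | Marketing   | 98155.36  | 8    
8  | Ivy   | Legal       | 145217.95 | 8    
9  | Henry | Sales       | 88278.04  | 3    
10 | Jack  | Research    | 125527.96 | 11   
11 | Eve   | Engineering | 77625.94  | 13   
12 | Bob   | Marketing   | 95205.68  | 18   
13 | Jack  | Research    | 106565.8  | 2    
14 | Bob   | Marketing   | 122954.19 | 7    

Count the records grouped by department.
SELECT department, COUNT(*) as count
FROM employees
GROUP BY department

Result:
  Engineering: 2
  Finance: 1
  Legal: 2
  Marketing: 4
  Research: 3
  Sales: 2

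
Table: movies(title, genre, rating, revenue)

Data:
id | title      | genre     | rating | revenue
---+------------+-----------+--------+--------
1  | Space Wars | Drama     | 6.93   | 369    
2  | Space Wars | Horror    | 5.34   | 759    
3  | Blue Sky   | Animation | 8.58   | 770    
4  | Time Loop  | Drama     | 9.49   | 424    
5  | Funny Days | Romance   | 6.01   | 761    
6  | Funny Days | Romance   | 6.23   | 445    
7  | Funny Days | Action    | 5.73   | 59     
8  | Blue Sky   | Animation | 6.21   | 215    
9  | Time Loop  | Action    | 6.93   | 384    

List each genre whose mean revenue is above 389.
SELECT genre, AVG(revenue)
FROM movies
GROUP BY genre
HAVING AVG(revenue) > 389

Result:
  Animation: avg=492.50
  Drama: avg=396.50
  Horror: avg=759.00
  Romance: avg=603.00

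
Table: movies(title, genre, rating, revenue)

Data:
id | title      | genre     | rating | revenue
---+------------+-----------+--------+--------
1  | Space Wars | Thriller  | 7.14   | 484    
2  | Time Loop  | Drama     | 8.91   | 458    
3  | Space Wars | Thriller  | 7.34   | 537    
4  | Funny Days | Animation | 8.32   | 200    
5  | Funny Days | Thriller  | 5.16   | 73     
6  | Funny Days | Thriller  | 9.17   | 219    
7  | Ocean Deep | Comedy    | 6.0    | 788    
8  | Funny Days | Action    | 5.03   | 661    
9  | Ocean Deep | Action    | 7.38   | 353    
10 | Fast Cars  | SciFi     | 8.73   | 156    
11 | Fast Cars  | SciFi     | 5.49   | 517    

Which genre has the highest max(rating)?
SELECT genre, MAX(rating) as val
FROM movies
GROUP BY genre
ORDER BY val DESC
LIMIT 1

Result: Thriller with max(rating) = 9.17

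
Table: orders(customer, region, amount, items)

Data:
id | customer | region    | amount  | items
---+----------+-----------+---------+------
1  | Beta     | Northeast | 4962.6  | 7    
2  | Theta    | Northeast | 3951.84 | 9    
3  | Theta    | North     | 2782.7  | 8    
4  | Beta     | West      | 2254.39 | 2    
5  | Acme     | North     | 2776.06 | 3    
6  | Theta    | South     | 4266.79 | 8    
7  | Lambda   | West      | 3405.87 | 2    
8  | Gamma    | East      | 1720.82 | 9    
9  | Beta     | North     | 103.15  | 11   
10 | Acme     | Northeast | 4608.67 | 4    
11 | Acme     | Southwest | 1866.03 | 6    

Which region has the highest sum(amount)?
SELECT region, SUM(amount) as val
FROM orders
GROUP BY region
ORDER BY val DESC
LIMIT 1

Result: Northeast with sum(amount) = 13523.11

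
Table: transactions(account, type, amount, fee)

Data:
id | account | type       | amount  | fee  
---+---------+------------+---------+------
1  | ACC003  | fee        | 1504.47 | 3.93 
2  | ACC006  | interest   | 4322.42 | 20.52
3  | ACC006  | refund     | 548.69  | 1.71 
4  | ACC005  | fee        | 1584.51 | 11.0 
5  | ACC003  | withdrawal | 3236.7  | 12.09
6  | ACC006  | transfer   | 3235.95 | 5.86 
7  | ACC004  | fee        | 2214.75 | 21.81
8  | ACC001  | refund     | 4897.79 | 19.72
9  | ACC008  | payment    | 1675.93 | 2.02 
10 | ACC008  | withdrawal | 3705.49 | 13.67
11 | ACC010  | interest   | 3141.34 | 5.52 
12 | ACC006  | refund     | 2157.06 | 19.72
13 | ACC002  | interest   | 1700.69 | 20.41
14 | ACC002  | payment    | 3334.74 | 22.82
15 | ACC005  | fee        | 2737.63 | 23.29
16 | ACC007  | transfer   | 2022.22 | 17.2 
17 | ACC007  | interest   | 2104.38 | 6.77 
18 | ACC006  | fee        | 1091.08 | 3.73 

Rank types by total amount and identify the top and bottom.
SELECT type, SUM(amount)
FROM transactions
GROUP BY type
ORDER BY SUM(amount)

All groups:
  payment: 5010.67
  transfer: 5258.17
  withdrawal: 6942.19
  refund: 7603.54
  fee: 9132.44
  interest: 11268.83

Highest: interest (11268.83)
Lowest: payment (5010.67)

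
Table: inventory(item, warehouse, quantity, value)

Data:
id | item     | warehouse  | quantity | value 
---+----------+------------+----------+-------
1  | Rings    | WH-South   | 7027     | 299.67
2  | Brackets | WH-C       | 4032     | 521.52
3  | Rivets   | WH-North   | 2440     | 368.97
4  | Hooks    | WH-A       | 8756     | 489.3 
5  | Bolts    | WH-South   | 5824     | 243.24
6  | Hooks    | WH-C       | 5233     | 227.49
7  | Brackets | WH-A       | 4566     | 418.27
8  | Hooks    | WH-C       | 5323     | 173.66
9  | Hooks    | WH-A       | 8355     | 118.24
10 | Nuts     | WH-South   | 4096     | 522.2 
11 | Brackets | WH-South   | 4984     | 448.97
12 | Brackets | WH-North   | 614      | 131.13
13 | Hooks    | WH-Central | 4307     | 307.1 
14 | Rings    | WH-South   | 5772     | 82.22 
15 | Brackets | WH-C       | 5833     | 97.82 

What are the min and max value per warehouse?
SELECT warehouse, MIN(value), MAX(value)
FROM inventory
GROUP BY warehouse

Result:
  WH-A: min=118.24, max=489.30
  WH-C: min=97.82, max=521.52
  WH-Central: min=307.10, max=307.10
  WH-North: min=131.13, max=368.97
  WH-South: min=82.22, max=522.20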